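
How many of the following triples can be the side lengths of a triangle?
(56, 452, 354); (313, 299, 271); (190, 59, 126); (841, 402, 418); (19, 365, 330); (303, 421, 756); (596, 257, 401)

(56,354,452): 56+354 ≤ 452 → not valid
(271,299,313): 271+299 > 313 → valid
(59,126,190): 59+126 ≤ 190 → not valid
(402,418,841): 402+418 ≤ 841 → not valid
(19,330,365): 19+330 ≤ 365 → not valid
(303,421,756): 303+421 ≤ 756 → not valid
(257,401,596): 257+401 > 596 → valid
2 of the 7 triples form a triangle.

2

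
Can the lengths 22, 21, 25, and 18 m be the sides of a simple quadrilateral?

A quadrilateral exists iff every side is shorter than the sum of the others — equivalently, the longest side is less than the sum of the rest.
Longest side 25 < 61 (sum of the remaining 3), so yes.

Yes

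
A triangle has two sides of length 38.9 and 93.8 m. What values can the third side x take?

By the triangle inequality, x must be less than 38.9 + 93.8 = 132.7 and greater than |38.9 − 93.8| = 54.9.

54.9 < x < 132.7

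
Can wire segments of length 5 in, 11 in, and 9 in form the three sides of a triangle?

Yes

The longest side is 11, and the other two sum to 14.
Since 14 > 11, the triangle inequality holds.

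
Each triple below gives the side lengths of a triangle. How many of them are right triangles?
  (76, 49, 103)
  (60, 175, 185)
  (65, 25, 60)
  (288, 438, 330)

3

(76,49,103): 49²+76² = 8177 < 10609 = 103² → obtuse
(60,175,185): 60²+175² = 34225 = 185² → right
(65,25,60): 25²+60² = 4225 = 65² → right
(288,438,330): 288²+330² = 191844 = 438² → right
3 of the 4 are right.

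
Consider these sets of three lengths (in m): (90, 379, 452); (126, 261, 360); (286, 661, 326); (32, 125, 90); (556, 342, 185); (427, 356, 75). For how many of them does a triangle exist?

3

(90,379,452): 90+379 > 452 → valid
(126,261,360): 126+261 > 360 → valid
(286,326,661): 286+326 ≤ 661 → not valid
(32,90,125): 32+90 ≤ 125 → not valid
(185,342,556): 185+342 ≤ 556 → not valid
(75,356,427): 75+356 > 427 → valid
3 of the 6 triples form a triangle.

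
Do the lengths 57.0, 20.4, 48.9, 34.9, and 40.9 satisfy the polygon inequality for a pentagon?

Yes

A pentagon exists iff every side is shorter than the sum of the others — equivalently, the longest side is less than the sum of the rest.
Longest side 57.0 < 145.1 (sum of the remaining 4), so yes.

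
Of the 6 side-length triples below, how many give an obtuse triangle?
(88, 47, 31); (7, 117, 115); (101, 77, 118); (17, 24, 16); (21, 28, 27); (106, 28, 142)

(88,47,31): 31+47 ≤ 88, not a triangle
(7,117,115): 7²+115² = 13274 < 13689 = 117² → obtuse
(101,77,118): 77²+101² = 16130 > 13924 = 118² → acute
(17,24,16): 16²+17² = 545 < 576 = 24² → obtuse
(21,28,27): 21²+27² = 1170 > 784 = 28² → acute
(106,28,142): 28+106 ≤ 142, not a triangle
2 of the 6 are obtuse.

2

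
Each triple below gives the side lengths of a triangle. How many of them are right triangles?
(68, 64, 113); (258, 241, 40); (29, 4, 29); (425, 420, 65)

1

(68,64,113): 64²+68² = 8720 < 12769 = 113² → obtuse
(258,241,40): 40²+241² = 59681 < 66564 = 258² → obtuse
(29,4,29): 4²+29² = 857 > 841 = 29² → acute
(425,420,65): 65²+420² = 180625 = 425² → right
1 of the 4 is right.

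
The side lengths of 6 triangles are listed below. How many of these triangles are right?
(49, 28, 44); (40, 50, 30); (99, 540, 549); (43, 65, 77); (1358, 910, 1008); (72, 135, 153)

(49,28,44): 28²+44² = 2720 > 2401 = 49² → acute
(40,50,30): 30²+40² = 2500 = 50² → right
(99,540,549): 99²+540² = 301401 = 549² → right
(43,65,77): 43²+65² = 6074 > 5929 = 77² → acute
(1358,910,1008): 910²+1008² = 1844164 = 1358² → right
(72,135,153): 72²+135² = 23409 = 153² → right
4 of the 6 are right.

4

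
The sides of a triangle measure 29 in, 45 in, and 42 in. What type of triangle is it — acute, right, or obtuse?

Compare the square of the longest side to the sum of squares of the other two: 29² + 42² = 2605 > 2025 = 45².

acute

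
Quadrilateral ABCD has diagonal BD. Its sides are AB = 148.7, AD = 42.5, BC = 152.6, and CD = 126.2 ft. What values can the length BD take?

From triangle ABD: |148.7 − 42.5| < BD < 148.7 + 42.5, i.e. 106.2 < BD < 191.2.
From triangle CBD: 26.4 < BD < 278.8.
Both must hold, so BD lies in the intersection.

106.2 < BD < 191.2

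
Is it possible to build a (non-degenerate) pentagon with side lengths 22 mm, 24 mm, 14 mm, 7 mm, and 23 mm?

A pentagon exists iff every side is shorter than the sum of the others — equivalently, the longest side is less than the sum of the rest.
Longest side 24 < 66 (sum of the remaining 4), so yes.

Yes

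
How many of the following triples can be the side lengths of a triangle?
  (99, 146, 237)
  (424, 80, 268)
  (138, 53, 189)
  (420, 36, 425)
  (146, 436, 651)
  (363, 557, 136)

3

(99,146,237): 99+146 > 237 → valid
(80,268,424): 80+268 ≤ 424 → not valid
(53,138,189): 53+138 > 189 → valid
(36,420,425): 36+420 > 425 → valid
(146,436,651): 146+436 ≤ 651 → not valid
(136,363,557): 136+363 ≤ 557 → not valid
3 of the 6 triples form a triangle.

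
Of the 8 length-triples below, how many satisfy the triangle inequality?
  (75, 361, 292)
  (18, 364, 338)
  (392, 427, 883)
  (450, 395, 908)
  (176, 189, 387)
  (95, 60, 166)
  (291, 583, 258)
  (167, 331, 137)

(75,292,361): 75+292 > 361 → valid
(18,338,364): 18+338 ≤ 364 → not valid
(392,427,883): 392+427 ≤ 883 → not valid
(395,450,908): 395+450 ≤ 908 → not valid
(176,189,387): 176+189 ≤ 387 → not valid
(60,95,166): 60+95 ≤ 166 → not valid
(258,291,583): 258+291 ≤ 583 → not valid
(137,167,331): 137+167 ≤ 331 → not valid
1 of the 8 triples forms a triangle.

1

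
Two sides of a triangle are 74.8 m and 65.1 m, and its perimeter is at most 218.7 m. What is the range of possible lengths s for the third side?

Triangle inequality alone gives 9.7 < s < 139.9.
The perimeter condition gives s ≤ 218.7 − 74.8 − 65.1 = 78.8.
Intersecting the two: 9.7 < s ≤ 78.8.

9.7 < s ≤ 78.8 m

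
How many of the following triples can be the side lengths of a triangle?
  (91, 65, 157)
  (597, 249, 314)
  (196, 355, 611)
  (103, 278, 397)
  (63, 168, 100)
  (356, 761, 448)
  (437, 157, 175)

(65,91,157): 65+91 ≤ 157 → not valid
(249,314,597): 249+314 ≤ 597 → not valid
(196,355,611): 196+355 ≤ 611 → not valid
(103,278,397): 103+278 ≤ 397 → not valid
(63,100,168): 63+100 ≤ 168 → not valid
(356,448,761): 356+448 > 761 → valid
(157,175,437): 157+175 ≤ 437 → not valid
1 of the 7 triples forms a triangle.

1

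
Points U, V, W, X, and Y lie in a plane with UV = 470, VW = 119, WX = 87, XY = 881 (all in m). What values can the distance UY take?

205 ≤ UY ≤ 1557 m

The maximum is all hops collinear in one direction: 470 + 119 + 87 + 881 = 1557.
The longest hop is 881; the others sum to 676. Folding the others back against it leaves at least 881 − 676 = 205.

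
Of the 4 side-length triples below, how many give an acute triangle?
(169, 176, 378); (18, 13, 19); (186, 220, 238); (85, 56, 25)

(169,176,378): 169+176 ≤ 378, not a triangle
(18,13,19): 13²+18² = 493 > 361 = 19² → acute
(186,220,238): 186²+220² = 82996 > 56644 = 238² → acute
(85,56,25): 25+56 ≤ 85, not a triangle
2 of the 4 are acute.

2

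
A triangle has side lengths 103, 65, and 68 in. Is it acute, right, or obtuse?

Compare the square of the longest side to the sum of squares of the other two: 65² + 68² = 8849 < 10609 = 103².

obtuse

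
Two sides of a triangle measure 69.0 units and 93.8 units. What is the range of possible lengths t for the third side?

24.8 < t < 162.8 (units)

By the triangle inequality, t must be less than 69.0 + 93.8 = 162.8 and greater than |69.0 − 93.8| = 24.8.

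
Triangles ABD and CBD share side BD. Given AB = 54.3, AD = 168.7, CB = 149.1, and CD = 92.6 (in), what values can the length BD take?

114.4 < BD < 223.0

From triangle ABD: |54.3 − 168.7| < BD < 54.3 + 168.7, i.e. 114.4 < BD < 223.0.
From triangle CBD: 56.5 < BD < 241.7.
Both must hold, so BD lies in the intersection.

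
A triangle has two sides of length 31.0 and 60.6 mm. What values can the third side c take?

By the triangle inequality, c must be less than 31.0 + 60.6 = 91.6 and greater than |31.0 − 60.6| = 29.6.

29.6 < c < 91.6 (mm)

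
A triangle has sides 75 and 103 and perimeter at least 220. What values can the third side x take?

42 ≤ x < 178

Triangle inequality alone gives 28 < x < 178.
The perimeter condition gives x ≥ 220 − 75 − 103 = 42.
Intersecting the two: 42 ≤ x < 178.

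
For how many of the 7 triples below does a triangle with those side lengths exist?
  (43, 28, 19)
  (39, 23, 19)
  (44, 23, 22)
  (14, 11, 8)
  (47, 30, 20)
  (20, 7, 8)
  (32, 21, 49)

(19,28,43): 19+28 > 43 → valid
(19,23,39): 19+23 > 39 → valid
(22,23,44): 22+23 > 44 → valid
(8,11,14): 8+11 > 14 → valid
(20,30,47): 20+30 > 47 → valid
(7,8,20): 7+8 ≤ 20 → not valid
(21,32,49): 21+32 > 49 → valid
6 of the 7 triples form a triangle.

6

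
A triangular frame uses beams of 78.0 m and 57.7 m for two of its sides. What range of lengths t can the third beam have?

By the triangle inequality, t must be less than 78.0 + 57.7 = 135.7 and greater than |78.0 − 57.7| = 20.3.

20.3 < t < 135.7 (m)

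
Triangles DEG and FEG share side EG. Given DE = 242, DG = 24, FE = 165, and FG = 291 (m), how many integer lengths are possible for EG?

From triangle DEG: 218 < EG < 266.
From triangle FEG: 126 < EG < 456.
Intersection: 218 < EG < 266, so integers 219 through 265: 47 values.

47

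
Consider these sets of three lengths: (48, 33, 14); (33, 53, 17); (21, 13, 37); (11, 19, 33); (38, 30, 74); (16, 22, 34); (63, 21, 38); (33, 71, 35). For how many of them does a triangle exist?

1

(14,33,48): 14+33 ≤ 48 → not valid
(17,33,53): 17+33 ≤ 53 → not valid
(13,21,37): 13+21 ≤ 37 → not valid
(11,19,33): 11+19 ≤ 33 → not valid
(30,38,74): 30+38 ≤ 74 → not valid
(16,22,34): 16+22 > 34 → valid
(21,38,63): 21+38 ≤ 63 → not valid
(33,35,71): 33+35 ≤ 71 → not valid
1 of the 8 triples forms a triangle.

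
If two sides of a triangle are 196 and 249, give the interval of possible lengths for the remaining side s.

By the triangle inequality, s must be less than 196 + 249 = 445 and greater than |196 − 249| = 53.

53 < s < 445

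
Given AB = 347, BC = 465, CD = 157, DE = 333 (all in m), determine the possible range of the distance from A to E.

0 ≤ AE ≤ 1302 m

The maximum is all hops collinear in one direction: 347 + 465 + 157 + 333 = 1302.
The longest hop is 465; the others sum to 837. Since 465 ≤ 837, the path can fold back on itself completely, so the minimum distance is 0.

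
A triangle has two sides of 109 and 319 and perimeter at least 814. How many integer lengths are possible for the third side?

42

Triangle inequality: 210 < x < 428. Perimeter ≥ 814 gives x ≥ 814 − 109 − 319 = 386.
So 386 ≤ x < 428; integers 386 through 427: 42 values.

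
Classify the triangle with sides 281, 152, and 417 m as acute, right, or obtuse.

Compare the square of the longest side to the sum of squares of the other two: 152² + 281² = 102065 < 173889 = 417².

obtuse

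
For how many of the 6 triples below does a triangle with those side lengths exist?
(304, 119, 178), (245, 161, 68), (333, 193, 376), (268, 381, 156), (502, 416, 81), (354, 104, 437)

(119,178,304): 119+178 ≤ 304 → not valid
(68,161,245): 68+161 ≤ 245 → not valid
(193,333,376): 193+333 > 376 → valid
(156,268,381): 156+268 > 381 → valid
(81,416,502): 81+416 ≤ 502 → not valid
(104,354,437): 104+354 > 437 → valid
3 of the 6 triples form a triangle.

3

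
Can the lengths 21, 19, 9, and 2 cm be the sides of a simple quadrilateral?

Yes

A quadrilateral exists iff every side is shorter than the sum of the others — equivalently, the longest side is less than the sum of the rest.
Longest side 21 < 30 (sum of the remaining 3), so yes.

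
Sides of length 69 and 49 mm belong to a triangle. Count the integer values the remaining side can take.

97

The third side lies in the open interval (20, 118).
Integers from 21 to 117 inclusive: 117 − 21 + 1 = 97.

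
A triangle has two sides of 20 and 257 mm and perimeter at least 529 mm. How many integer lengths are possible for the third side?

25

Triangle inequality: 237 < x < 277. Perimeter ≥ 529 gives x ≥ 529 − 20 − 257 = 252.
So 252 ≤ x < 277; integers 252 through 276: 25 values.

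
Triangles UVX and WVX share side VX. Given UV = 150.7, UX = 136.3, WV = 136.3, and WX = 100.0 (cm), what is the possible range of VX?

From triangle UVX: |150.7 − 136.3| < VX < 150.7 + 136.3, i.e. 14.4 < VX < 287.0.
From triangle WVX: 36.3 < VX < 236.3.
Both must hold, so VX lies in the intersection.

36.3 < VX < 236.3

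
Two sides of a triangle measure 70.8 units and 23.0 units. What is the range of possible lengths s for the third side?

47.8 < s < 93.8

By the triangle inequality, s must be less than 70.8 + 23.0 = 93.8 and greater than |70.8 − 23.0| = 47.8.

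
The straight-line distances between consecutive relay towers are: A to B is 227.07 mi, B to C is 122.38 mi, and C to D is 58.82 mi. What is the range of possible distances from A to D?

45.87 ≤ AD ≤ 408.27 mi

The maximum is all hops collinear in one direction: 227.07 + 122.38 + 58.82 = 408.27.
The longest hop is 227.07; the others sum to 181.20. Folding the others back against it leaves at least 227.07 − 181.20 = 45.87.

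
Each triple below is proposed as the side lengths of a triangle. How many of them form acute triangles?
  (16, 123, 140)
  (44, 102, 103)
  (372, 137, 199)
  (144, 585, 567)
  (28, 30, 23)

2

(16,123,140): 16+123 ≤ 140, not a triangle
(44,102,103): 44²+102² = 12340 > 10609 = 103² → acute
(372,137,199): 137+199 ≤ 372, not a triangle
(144,585,567): 144²+567² = 342225 = 585² → right
(28,30,23): 23²+28² = 1313 > 900 = 30² → acute
2 of the 5 are acute.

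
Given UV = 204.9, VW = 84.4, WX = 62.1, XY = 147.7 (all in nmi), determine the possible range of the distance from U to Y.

0 ≤ UY ≤ 499.1 nmi

The maximum is all hops collinear in one direction: 204.9 + 84.4 + 62.1 + 147.7 = 499.1.
The longest hop is 204.9; the others sum to 294.2. Since 204.9 ≤ 294.2, the path can fold back on itself completely, so the minimum distance is 0.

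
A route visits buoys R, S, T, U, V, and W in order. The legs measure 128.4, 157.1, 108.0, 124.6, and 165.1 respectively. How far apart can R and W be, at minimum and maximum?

The maximum is all hops collinear in one direction: 128.4 + 157.1 + 108.0 + 124.6 + 165.1 = 683.2.
The longest hop is 165.1; the others sum to 518.1. Since 165.1 ≤ 518.1, the path can fold back on itself completely, so the minimum distance is 0.

0 ≤ RW ≤ 683.2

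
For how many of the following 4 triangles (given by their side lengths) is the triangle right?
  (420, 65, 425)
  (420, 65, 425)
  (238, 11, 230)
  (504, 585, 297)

(420,65,425): 65²+420² = 180625 = 425² → right
(420,65,425): 65²+420² = 180625 = 425² → right
(238,11,230): 11²+230² = 53021 < 56644 = 238² → obtuse
(504,585,297): 297²+504² = 342225 = 585² → right
3 of the 4 are right.

3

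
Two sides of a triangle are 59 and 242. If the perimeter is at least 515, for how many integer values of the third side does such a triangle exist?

Triangle inequality: 183 < x < 301. Perimeter ≥ 515 gives x ≥ 515 − 59 − 242 = 214.
So 214 ≤ x < 301; integers 214 through 300: 87 values.

87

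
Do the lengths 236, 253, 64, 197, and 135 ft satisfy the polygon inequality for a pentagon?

Yes

A pentagon exists iff every side is shorter than the sum of the others — equivalently, the longest side is less than the sum of the rest.
Longest side 253 < 632 (sum of the remaining 4), so yes.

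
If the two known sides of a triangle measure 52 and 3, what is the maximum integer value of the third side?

The third side must be strictly less than 52 + 3 = 55.
The largest integer below 55 is 54.

54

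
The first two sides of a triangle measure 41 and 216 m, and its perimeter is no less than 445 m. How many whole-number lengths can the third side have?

69

Triangle inequality: 175 < x < 257. Perimeter ≥ 445 gives x ≥ 445 − 41 − 216 = 188.
So 188 ≤ x < 257; integers 188 through 256: 69 values.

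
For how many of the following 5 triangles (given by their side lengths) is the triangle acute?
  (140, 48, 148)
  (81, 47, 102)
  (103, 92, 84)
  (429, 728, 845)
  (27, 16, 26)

(140,48,148): 48²+140² = 21904 = 148² → right
(81,47,102): 47²+81² = 8770 < 10404 = 102² → obtuse
(103,92,84): 84²+92² = 15520 > 10609 = 103² → acute
(429,728,845): 429²+728² = 714025 = 845² → right
(27,16,26): 16²+26² = 932 > 729 = 27² → acute
2 of the 5 are acute.

2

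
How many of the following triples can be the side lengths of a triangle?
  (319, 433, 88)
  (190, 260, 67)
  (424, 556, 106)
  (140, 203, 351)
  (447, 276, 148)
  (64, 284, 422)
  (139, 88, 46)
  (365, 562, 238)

1

(88,319,433): 88+319 ≤ 433 → not valid
(67,190,260): 67+190 ≤ 260 → not valid
(106,424,556): 106+424 ≤ 556 → not valid
(140,203,351): 140+203 ≤ 351 → not valid
(148,276,447): 148+276 ≤ 447 → not valid
(64,284,422): 64+284 ≤ 422 → not valid
(46,88,139): 46+88 ≤ 139 → not valid
(238,365,562): 238+365 > 562 → valid
1 of the 8 triples forms a triangle.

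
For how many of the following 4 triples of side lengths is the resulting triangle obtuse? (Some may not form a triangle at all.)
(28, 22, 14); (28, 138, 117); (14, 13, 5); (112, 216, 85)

(28,22,14): 14²+22² = 680 < 784 = 28² → obtuse
(28,138,117): 28²+117² = 14473 < 19044 = 138² → obtuse
(14,13,5): 5²+13² = 194 < 196 = 14² → obtuse
(112,216,85): 85+112 ≤ 216, not a triangle
3 of the 4 are obtuse.

3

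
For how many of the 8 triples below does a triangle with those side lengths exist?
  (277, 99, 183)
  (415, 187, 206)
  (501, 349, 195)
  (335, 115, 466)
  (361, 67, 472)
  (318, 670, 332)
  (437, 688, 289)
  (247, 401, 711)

3

(99,183,277): 99+183 > 277 → valid
(187,206,415): 187+206 ≤ 415 → not valid
(195,349,501): 195+349 > 501 → valid
(115,335,466): 115+335 ≤ 466 → not valid
(67,361,472): 67+361 ≤ 472 → not valid
(318,332,670): 318+332 ≤ 670 → not valid
(289,437,688): 289+437 > 688 → valid
(247,401,711): 247+401 ≤ 711 → not valid
3 of the 8 triples form a triangle.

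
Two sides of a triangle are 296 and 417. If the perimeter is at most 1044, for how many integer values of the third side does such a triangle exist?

210

Triangle inequality: 121 < x < 713. Perimeter ≤ 1044 gives x ≤ 1044 − 296 − 417 = 331.
So 121 < x ≤ 331; integers 122 through 331: 210 values.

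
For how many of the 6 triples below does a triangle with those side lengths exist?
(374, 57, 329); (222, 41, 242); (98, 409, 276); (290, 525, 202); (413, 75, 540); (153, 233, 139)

3

(57,329,374): 57+329 > 374 → valid
(41,222,242): 41+222 > 242 → valid
(98,276,409): 98+276 ≤ 409 → not valid
(202,290,525): 202+290 ≤ 525 → not valid
(75,413,540): 75+413 ≤ 540 → not valid
(139,153,233): 139+153 > 233 → valid
3 of the 6 triples form a triangle.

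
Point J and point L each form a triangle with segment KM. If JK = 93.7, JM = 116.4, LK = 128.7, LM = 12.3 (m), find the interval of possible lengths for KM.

From triangle JKM: |93.7 − 116.4| < KM < 93.7 + 116.4, i.e. 22.7 < KM < 210.1.
From triangle LKM: 116.4 < KM < 141.0.
Both must hold, so KM lies in the intersection.

116.4 < KM < 141.0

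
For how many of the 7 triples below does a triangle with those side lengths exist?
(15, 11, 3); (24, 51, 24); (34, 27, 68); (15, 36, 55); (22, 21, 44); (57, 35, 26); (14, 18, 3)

(3,11,15): 3+11 ≤ 15 → not valid
(24,24,51): 24+24 ≤ 51 → not valid
(27,34,68): 27+34 ≤ 68 → not valid
(15,36,55): 15+36 ≤ 55 → not valid
(21,22,44): 21+22 ≤ 44 → not valid
(26,35,57): 26+35 > 57 → valid
(3,14,18): 3+14 ≤ 18 → not valid
1 of the 7 triples forms a triangle.

1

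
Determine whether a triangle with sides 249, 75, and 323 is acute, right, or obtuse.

Compare the square of the longest side to the sum of squares of the other two: 75² + 249² = 67626 < 104329 = 323².

obtuse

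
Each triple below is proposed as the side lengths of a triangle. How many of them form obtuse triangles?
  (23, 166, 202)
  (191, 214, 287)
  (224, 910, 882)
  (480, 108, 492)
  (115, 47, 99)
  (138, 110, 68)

(23,166,202): 23+166 ≤ 202, not a triangle
(191,214,287): 191²+214² = 82277 < 82369 = 287² → obtuse
(224,910,882): 224²+882² = 828100 = 910² → right
(480,108,492): 108²+480² = 242064 = 492² → right
(115,47,99): 47²+99² = 12010 < 13225 = 115² → obtuse
(138,110,68): 68²+110² = 16724 < 19044 = 138² → obtuse
3 of the 6 are obtuse.

3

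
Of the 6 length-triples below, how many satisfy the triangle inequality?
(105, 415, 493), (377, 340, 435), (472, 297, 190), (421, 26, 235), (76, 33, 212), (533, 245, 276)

(105,415,493): 105+415 > 493 → valid
(340,377,435): 340+377 > 435 → valid
(190,297,472): 190+297 > 472 → valid
(26,235,421): 26+235 ≤ 421 → not valid
(33,76,212): 33+76 ≤ 212 → not valid
(245,276,533): 245+276 ≤ 533 → not valid
3 of the 6 triples form a triangle.

3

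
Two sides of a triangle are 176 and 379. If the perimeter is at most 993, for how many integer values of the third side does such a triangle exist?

235

Triangle inequality: 203 < x < 555. Perimeter ≤ 993 gives x ≤ 993 − 176 − 379 = 438.
So 203 < x ≤ 438; integers 204 through 438: 235 values.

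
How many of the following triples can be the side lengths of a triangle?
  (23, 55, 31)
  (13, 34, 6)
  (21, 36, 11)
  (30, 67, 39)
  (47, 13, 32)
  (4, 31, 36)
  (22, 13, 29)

(23,31,55): 23+31 ≤ 55 → not valid
(6,13,34): 6+13 ≤ 34 → not valid
(11,21,36): 11+21 ≤ 36 → not valid
(30,39,67): 30+39 > 67 → valid
(13,32,47): 13+32 ≤ 47 → not valid
(4,31,36): 4+31 ≤ 36 → not valid
(13,22,29): 13+22 > 29 → valid
2 of the 7 triples form a triangle.

2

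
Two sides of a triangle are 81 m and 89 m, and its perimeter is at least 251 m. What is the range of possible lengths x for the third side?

Triangle inequality alone gives 8 < x < 170.
The perimeter condition gives x ≥ 251 − 81 − 89 = 81.
Intersecting the two: 81 ≤ x < 170.

81 ≤ x < 170 m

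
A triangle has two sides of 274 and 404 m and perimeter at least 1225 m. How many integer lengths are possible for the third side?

131

Triangle inequality: 130 < x < 678. Perimeter ≥ 1225 gives x ≥ 1225 − 274 − 404 = 547.
So 547 ≤ x < 678; integers 547 through 677: 131 values.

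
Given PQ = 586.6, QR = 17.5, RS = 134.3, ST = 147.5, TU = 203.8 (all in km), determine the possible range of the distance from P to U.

The maximum is all hops collinear in one direction: 586.6 + 17.5 + 134.3 + 147.5 + 203.8 = 1089.7.
The longest hop is 586.6; the others sum to 503.1. Folding the others back against it leaves at least 586.6 − 503.1 = 83.5.

83.5 ≤ PU ≤ 1089.7 km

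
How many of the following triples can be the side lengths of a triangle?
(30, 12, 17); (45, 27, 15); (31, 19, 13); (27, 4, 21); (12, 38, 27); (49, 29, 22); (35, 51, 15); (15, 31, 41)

4

(12,17,30): 12+17 ≤ 30 → not valid
(15,27,45): 15+27 ≤ 45 → not valid
(13,19,31): 13+19 > 31 → valid
(4,21,27): 4+21 ≤ 27 → not valid
(12,27,38): 12+27 > 38 → valid
(22,29,49): 22+29 > 49 → valid
(15,35,51): 15+35 ≤ 51 → not valid
(15,31,41): 15+31 > 41 → valid
4 of the 8 triples form a triangle.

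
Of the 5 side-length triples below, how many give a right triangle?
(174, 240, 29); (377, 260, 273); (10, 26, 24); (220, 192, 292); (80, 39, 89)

(174,240,29): 29+174 ≤ 240, not a triangle
(377,260,273): 260²+273² = 142129 = 377² → right
(10,26,24): 10²+24² = 676 = 26² → right
(220,192,292): 192²+220² = 85264 = 292² → right
(80,39,89): 39²+80² = 7921 = 89² → right
4 of the 5 are right.

4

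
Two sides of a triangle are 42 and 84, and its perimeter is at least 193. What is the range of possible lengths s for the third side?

Triangle inequality alone gives 42 < s < 126.
The perimeter condition gives s ≥ 193 − 42 − 84 = 67.
Intersecting the two: 67 ≤ s < 126.

67 ≤ s < 126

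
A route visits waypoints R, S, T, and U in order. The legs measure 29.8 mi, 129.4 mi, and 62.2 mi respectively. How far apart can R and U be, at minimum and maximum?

The maximum is all hops collinear in one direction: 29.8 + 129.4 + 62.2 = 221.4.
The longest hop is 129.4; the others sum to 92.0. Folding the others back against it leaves at least 129.4 − 92.0 = 37.4.

37.4 ≤ RU ≤ 221.4 mi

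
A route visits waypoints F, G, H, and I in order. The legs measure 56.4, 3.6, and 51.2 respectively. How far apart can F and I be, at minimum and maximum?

The maximum is all hops collinear in one direction: 56.4 + 3.6 + 51.2 = 111.2.
The longest hop is 56.4; the others sum to 54.8. Folding the others back against it leaves at least 56.4 − 54.8 = 1.6.

1.6 ≤ FI ≤ 111.2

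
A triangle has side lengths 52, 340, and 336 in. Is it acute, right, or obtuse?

right

Compare the square of the longest side to the sum of squares of the other two: 52² + 336² = 115600 = 340².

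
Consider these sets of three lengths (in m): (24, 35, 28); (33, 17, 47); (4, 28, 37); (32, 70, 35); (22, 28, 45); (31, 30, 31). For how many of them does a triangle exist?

(24,28,35): 24+28 > 35 → valid
(17,33,47): 17+33 > 47 → valid
(4,28,37): 4+28 ≤ 37 → not valid
(32,35,70): 32+35 ≤ 70 → not valid
(22,28,45): 22+28 > 45 → valid
(30,31,31): 30+31 > 31 → valid
4 of the 6 triples form a triangle.

4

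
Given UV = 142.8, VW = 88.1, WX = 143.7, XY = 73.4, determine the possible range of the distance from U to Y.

The maximum is all hops collinear in one direction: 142.8 + 88.1 + 143.7 + 73.4 = 448.0.
The longest hop is 143.7; the others sum to 304.3. Since 143.7 ≤ 304.3, the path can fold back on itself completely, so the minimum distance is 0.

0 ≤ UY ≤ 448.0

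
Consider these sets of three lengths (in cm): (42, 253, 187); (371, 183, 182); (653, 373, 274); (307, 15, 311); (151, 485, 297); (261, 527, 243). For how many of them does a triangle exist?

(42,187,253): 42+187 ≤ 253 → not valid
(182,183,371): 182+183 ≤ 371 → not valid
(274,373,653): 274+373 ≤ 653 → not valid
(15,307,311): 15+307 > 311 → valid
(151,297,485): 151+297 ≤ 485 → not valid
(243,261,527): 243+261 ≤ 527 → not valid
1 of the 6 triples forms a triangle.

1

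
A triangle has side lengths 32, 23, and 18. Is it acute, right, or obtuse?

obtuse

Compare the square of the longest side to the sum of squares of the other two: 18² + 23² = 853 < 1024 = 32².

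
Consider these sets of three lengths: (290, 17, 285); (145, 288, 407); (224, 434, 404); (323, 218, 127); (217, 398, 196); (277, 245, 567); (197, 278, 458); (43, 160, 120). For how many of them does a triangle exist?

7

(17,285,290): 17+285 > 290 → valid
(145,288,407): 145+288 > 407 → valid
(224,404,434): 224+404 > 434 → valid
(127,218,323): 127+218 > 323 → valid
(196,217,398): 196+217 > 398 → valid
(245,277,567): 245+277 ≤ 567 → not valid
(197,278,458): 197+278 > 458 → valid
(43,120,160): 43+120 > 160 → valid
7 of the 8 triples form a triangle.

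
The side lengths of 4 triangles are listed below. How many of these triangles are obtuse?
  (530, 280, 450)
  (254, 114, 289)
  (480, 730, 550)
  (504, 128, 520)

1

(530,280,450): 280²+450² = 280900 = 530² → right
(254,114,289): 114²+254² = 77512 < 83521 = 289² → obtuse
(480,730,550): 480²+550² = 532900 = 730² → right
(504,128,520): 128²+504² = 270400 = 520² → right
1 of the 4 is obtuse.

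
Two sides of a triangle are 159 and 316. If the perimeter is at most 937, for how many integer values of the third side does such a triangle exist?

305

Triangle inequality: 157 < x < 475. Perimeter ≤ 937 gives x ≤ 937 − 159 − 316 = 462.
So 157 < x ≤ 462; integers 158 through 462: 305 values.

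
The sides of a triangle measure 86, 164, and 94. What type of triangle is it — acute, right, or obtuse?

obtuse

Compare the square of the longest side to the sum of squares of the other two: 86² + 94² = 16232 < 26896 = 164².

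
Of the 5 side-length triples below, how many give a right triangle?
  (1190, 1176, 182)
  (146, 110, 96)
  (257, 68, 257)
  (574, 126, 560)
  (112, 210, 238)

4

(1190,1176,182): 182²+1176² = 1416100 = 1190² → right
(146,110,96): 96²+110² = 21316 = 146² → right
(257,68,257): 68²+257² = 70673 > 66049 = 257² → acute
(574,126,560): 126²+560² = 329476 = 574² → right
(112,210,238): 112²+210² = 56644 = 238² → right
4 of the 5 are right.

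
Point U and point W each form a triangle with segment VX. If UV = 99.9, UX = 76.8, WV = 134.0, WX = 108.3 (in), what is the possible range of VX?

25.7 < VX < 176.7

From triangle UVX: |99.9 − 76.8| < VX < 99.9 + 76.8, i.e. 23.1 < VX < 176.7.
From triangle WVX: 25.7 < VX < 242.3.
Both must hold, so VX lies in the intersection.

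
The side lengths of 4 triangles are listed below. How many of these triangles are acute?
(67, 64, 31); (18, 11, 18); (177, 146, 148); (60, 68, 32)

3

(67,64,31): 31²+64² = 5057 > 4489 = 67² → acute
(18,11,18): 11²+18² = 445 > 324 = 18² → acute
(177,146,148): 146²+148² = 43220 > 31329 = 177² → acute
(60,68,32): 32²+60² = 4624 = 68² → right
3 of the 4 are acute.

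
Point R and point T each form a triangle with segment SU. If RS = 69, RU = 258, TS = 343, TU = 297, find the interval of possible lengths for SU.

189 < SU < 327

From triangle RSU: |69 − 258| < SU < 69 + 258, i.e. 189 < SU < 327.
From triangle TSU: 46 < SU < 640.
Both must hold, so SU lies in the intersection.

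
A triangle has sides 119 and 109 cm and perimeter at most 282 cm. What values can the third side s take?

Triangle inequality alone gives 10 < s < 228.
The perimeter condition gives s ≤ 282 − 119 − 109 = 54.
Intersecting the two: 10 < s ≤ 54.

10 < s ≤ 54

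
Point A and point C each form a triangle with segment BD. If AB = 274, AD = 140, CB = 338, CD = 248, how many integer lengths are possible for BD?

From triangle ABD: 134 < BD < 414.
From triangle CBD: 90 < BD < 586.
Intersection: 134 < BD < 414, so integers 135 through 413: 279 values.

279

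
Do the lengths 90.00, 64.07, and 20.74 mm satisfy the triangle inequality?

No

The longest side is 90.00, but the other two sum to only 84.81.
84.81 < 90.00, so the triangle inequality fails.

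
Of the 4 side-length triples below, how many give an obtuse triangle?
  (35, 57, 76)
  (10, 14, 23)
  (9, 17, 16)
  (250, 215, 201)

2

(35,57,76): 35²+57² = 4474 < 5776 = 76² → obtuse
(10,14,23): 10²+14² = 296 < 529 = 23² → obtuse
(9,17,16): 9²+16² = 337 > 289 = 17² → acute
(250,215,201): 201²+215² = 86626 > 62500 = 250² → acute
2 of the 4 are obtuse.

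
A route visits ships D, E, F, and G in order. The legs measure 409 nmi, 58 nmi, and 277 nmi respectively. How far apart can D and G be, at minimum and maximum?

The maximum is all hops collinear in one direction: 409 + 58 + 277 = 744.
The longest hop is 409; the others sum to 335. Folding the others back against it leaves at least 409 − 335 = 74.

74 ≤ DG ≤ 744 nmi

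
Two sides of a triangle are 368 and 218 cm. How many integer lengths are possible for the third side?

The third side lies in the open interval (150, 586).
Integers from 151 to 585 inclusive: 585 − 151 + 1 = 435.

435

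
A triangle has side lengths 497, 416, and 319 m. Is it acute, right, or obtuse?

Compare the square of the longest side to the sum of squares of the other two: 319² + 416² = 274817 > 247009 = 497².

acute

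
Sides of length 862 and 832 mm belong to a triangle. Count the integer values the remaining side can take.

The third side lies in the open interval (30, 1694).
Integers from 31 to 1693 inclusive: 1693 − 31 + 1 = 1663.

1663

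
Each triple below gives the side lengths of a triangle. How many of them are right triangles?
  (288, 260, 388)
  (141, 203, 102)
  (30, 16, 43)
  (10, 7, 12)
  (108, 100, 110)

(288,260,388): 260²+288² = 150544 = 388² → right
(141,203,102): 102²+141² = 30285 < 41209 = 203² → obtuse
(30,16,43): 16²+30² = 1156 < 1849 = 43² → obtuse
(10,7,12): 7²+10² = 149 > 144 = 12² → acute
(108,100,110): 100²+108² = 21664 > 12100 = 110² → acute
1 of the 5 is right.

1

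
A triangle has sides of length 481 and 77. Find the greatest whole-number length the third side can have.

The third side must be strictly less than 481 + 77 = 558.
The largest integer below 558 is 557.

557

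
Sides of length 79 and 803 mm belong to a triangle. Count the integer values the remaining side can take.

157

The third side lies in the open interval (724, 882).
Integers from 725 to 881 inclusive: 881 − 725 + 1 = 157.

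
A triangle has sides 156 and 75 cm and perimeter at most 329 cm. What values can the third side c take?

Triangle inequality alone gives 81 < c < 231.
The perimeter condition gives c ≤ 329 − 156 − 75 = 98.
Intersecting the two: 81 < c ≤ 98.

81 < c ≤ 98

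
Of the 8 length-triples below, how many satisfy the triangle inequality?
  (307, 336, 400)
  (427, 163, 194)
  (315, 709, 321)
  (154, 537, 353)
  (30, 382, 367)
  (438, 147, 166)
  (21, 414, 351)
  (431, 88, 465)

3

(307,336,400): 307+336 > 400 → valid
(163,194,427): 163+194 ≤ 427 → not valid
(315,321,709): 315+321 ≤ 709 → not valid
(154,353,537): 154+353 ≤ 537 → not valid
(30,367,382): 30+367 > 382 → valid
(147,166,438): 147+166 ≤ 438 → not valid
(21,351,414): 21+351 ≤ 414 → not valid
(88,431,465): 88+431 > 465 → valid
3 of the 8 triples form a triangle.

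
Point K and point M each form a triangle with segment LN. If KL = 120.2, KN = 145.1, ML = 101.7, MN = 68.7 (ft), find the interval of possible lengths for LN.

33.0 < LN < 170.4

From triangle KLN: |120.2 − 145.1| < LN < 120.2 + 145.1, i.e. 24.9 < LN < 265.3.
From triangle MLN: 33.0 < LN < 170.4.
Both must hold, so LN lies in the intersection.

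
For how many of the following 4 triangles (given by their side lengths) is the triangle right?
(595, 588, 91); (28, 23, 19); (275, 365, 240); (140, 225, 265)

(595,588,91): 91²+588² = 354025 = 595² → right
(28,23,19): 19²+23² = 890 > 784 = 28² → acute
(275,365,240): 240²+275² = 133225 = 365² → right
(140,225,265): 140²+225² = 70225 = 265² → right
3 of the 4 are right.

3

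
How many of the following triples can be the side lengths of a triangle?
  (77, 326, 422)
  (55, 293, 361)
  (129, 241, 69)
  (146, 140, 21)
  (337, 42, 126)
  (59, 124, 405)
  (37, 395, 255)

1

(77,326,422): 77+326 ≤ 422 → not valid
(55,293,361): 55+293 ≤ 361 → not valid
(69,129,241): 69+129 ≤ 241 → not valid
(21,140,146): 21+140 > 146 → valid
(42,126,337): 42+126 ≤ 337 → not valid
(59,124,405): 59+124 ≤ 405 → not valid
(37,255,395): 37+255 ≤ 395 → not valid
1 of the 7 triples forms a triangle.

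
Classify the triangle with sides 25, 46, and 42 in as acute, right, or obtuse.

Compare the square of the longest side to the sum of squares of the other two: 25² + 42² = 2389 > 2116 = 46².

acute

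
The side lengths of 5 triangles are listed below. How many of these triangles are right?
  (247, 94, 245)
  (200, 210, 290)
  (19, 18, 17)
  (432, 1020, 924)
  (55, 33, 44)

3

(247,94,245): 94²+245² = 68861 > 61009 = 247² → acute
(200,210,290): 200²+210² = 84100 = 290² → right
(19,18,17): 17²+18² = 613 > 361 = 19² → acute
(432,1020,924): 432²+924² = 1040400 = 1020² → right
(55,33,44): 33²+44² = 3025 = 55² → right
3 of the 5 are right.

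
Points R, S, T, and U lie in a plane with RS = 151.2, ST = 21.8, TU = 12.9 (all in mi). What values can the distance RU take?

The maximum is all hops collinear in one direction: 151.2 + 21.8 + 12.9 = 185.9.
The longest hop is 151.2; the others sum to 34.7. Folding the others back against it leaves at least 151.2 − 34.7 = 116.5.

116.5 ≤ RU ≤ 185.9 mi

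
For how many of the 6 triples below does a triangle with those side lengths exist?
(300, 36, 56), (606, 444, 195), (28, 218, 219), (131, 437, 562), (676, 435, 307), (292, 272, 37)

(36,56,300): 36+56 ≤ 300 → not valid
(195,444,606): 195+444 > 606 → valid
(28,218,219): 28+218 > 219 → valid
(131,437,562): 131+437 > 562 → valid
(307,435,676): 307+435 > 676 → valid
(37,272,292): 37+272 > 292 → valid
5 of the 6 triples form a triangle.

5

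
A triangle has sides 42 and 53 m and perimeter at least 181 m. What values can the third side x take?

Triangle inequality alone gives 11 < x < 95.
The perimeter condition gives x ≥ 181 − 42 − 53 = 86.
Intersecting the two: 86 ≤ x < 95.

86 ≤ x < 95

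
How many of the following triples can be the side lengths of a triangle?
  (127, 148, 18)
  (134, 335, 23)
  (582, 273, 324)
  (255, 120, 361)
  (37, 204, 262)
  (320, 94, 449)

2

(18,127,148): 18+127 ≤ 148 → not valid
(23,134,335): 23+134 ≤ 335 → not valid
(273,324,582): 273+324 > 582 → valid
(120,255,361): 120+255 > 361 → valid
(37,204,262): 37+204 ≤ 262 → not valid
(94,320,449): 94+320 ≤ 449 → not valid
2 of the 6 triples form a triangle.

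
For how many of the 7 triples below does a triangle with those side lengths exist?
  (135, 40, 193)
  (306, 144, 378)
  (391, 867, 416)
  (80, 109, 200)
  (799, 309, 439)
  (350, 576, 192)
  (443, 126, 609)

1

(40,135,193): 40+135 ≤ 193 → not valid
(144,306,378): 144+306 > 378 → valid
(391,416,867): 391+416 ≤ 867 → not valid
(80,109,200): 80+109 ≤ 200 → not valid
(309,439,799): 309+439 ≤ 799 → not valid
(192,350,576): 192+350 ≤ 576 → not valid
(126,443,609): 126+443 ≤ 609 → not valid
1 of the 7 triples forms a triangle.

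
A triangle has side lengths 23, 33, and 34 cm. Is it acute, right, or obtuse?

acute

Compare the square of the longest side to the sum of squares of the other two: 23² + 33² = 1618 > 1156 = 34².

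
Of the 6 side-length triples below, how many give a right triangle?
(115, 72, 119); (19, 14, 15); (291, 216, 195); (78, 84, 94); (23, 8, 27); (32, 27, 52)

(115,72,119): 72²+115² = 18409 > 14161 = 119² → acute
(19,14,15): 14²+15² = 421 > 361 = 19² → acute
(291,216,195): 195²+216² = 84681 = 291² → right
(78,84,94): 78²+84² = 13140 > 8836 = 94² → acute
(23,8,27): 8²+23² = 593 < 729 = 27² → obtuse
(32,27,52): 27²+32² = 1753 < 2704 = 52² → obtuse
1 of the 6 is right.

1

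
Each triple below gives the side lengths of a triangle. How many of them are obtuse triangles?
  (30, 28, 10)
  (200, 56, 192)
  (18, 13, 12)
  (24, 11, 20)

3

(30,28,10): 10²+28² = 884 < 900 = 30² → obtuse
(200,56,192): 56²+192² = 40000 = 200² → right
(18,13,12): 12²+13² = 313 < 324 = 18² → obtuse
(24,11,20): 11²+20² = 521 < 576 = 24² → obtuse
3 of the 4 are obtuse.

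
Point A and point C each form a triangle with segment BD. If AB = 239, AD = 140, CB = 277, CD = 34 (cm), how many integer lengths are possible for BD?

From triangle ABD: 99 < BD < 379.
From triangle CBD: 243 < BD < 311.
Intersection: 243 < BD < 311, so integers 244 through 310: 67 values.

67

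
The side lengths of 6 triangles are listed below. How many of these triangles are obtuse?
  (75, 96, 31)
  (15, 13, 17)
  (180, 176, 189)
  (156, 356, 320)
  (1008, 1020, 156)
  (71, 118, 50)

2

(75,96,31): 31²+75² = 6586 < 9216 = 96² → obtuse
(15,13,17): 13²+15² = 394 > 289 = 17² → acute
(180,176,189): 176²+180² = 63376 > 35721 = 189² → acute
(156,356,320): 156²+320² = 126736 = 356² → right
(1008,1020,156): 156²+1008² = 1040400 = 1020² → right
(71,118,50): 50²+71² = 7541 < 13924 = 118² → obtuse
2 of the 6 are obtuse.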